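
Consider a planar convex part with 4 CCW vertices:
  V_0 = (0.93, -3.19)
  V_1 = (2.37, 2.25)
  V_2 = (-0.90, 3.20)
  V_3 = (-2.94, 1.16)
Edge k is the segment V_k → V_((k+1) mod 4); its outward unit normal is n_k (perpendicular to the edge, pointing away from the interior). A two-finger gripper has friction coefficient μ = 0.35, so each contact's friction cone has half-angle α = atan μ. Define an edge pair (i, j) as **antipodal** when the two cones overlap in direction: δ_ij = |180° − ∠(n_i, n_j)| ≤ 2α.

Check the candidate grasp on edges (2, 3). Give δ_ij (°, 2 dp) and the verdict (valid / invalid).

α = atan 0.35 = 19.29°;  2α = 38.58°
edge 2: e_2 = (-2.04, -2.04);  n_2 = (-0.7071, +0.7071)
edge 3: e_3 = (+3.87, -4.35);  n_3 = (-0.7471, -0.6647)
∠(n_2, n_3) = 86.66°
δ = |180° − 86.66°| = 93.34°
93.34° > 2α = 38.58°  →  invalid

δ = 93.34°, invalid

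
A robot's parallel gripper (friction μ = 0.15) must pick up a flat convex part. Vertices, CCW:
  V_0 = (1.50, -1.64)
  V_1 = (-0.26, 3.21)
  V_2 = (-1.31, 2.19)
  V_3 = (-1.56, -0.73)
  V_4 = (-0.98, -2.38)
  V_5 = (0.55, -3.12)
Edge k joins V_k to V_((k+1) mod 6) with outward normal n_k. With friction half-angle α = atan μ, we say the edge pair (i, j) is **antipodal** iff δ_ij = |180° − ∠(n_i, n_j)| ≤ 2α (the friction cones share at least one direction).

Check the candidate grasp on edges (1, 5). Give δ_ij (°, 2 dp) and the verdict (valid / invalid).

α = atan 0.15 = 8.53°;  2α = 17.06°
edge 1: e_1 = (-1.05, -1.02);  n_1 = (-0.6968, +0.7173)
edge 5: e_5 = (+0.95, +1.48);  n_5 = (+0.8415, -0.5402)
∠(n_1, n_5) = 166.87°
δ = |180° − 166.87°| = 13.13°
13.13° ≤ 2α = 17.06°  →  valid

δ = 13.13°, valid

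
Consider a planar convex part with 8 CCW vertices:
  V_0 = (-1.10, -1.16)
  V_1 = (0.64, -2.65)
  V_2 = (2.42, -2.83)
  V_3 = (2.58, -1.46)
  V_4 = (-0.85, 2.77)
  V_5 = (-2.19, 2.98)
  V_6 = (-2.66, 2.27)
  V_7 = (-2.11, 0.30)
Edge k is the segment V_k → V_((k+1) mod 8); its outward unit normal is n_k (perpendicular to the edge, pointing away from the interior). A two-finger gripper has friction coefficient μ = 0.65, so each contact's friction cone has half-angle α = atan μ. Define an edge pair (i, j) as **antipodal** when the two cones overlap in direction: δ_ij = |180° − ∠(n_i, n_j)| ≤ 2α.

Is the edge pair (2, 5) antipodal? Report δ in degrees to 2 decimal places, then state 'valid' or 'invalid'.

α = atan 0.65 = 33.02°;  2α = 66.05°
edge 2: e_2 = (+0.16, +1.37);  n_2 = (+0.9932, -0.1160)
edge 5: e_5 = (-0.47, -0.71);  n_5 = (-0.8339, +0.5520)
∠(n_2, n_5) = 153.16°
δ = |180° − 153.16°| = 26.84°
26.84° ≤ 2α = 66.05°  →  valid

δ = 26.84°, valid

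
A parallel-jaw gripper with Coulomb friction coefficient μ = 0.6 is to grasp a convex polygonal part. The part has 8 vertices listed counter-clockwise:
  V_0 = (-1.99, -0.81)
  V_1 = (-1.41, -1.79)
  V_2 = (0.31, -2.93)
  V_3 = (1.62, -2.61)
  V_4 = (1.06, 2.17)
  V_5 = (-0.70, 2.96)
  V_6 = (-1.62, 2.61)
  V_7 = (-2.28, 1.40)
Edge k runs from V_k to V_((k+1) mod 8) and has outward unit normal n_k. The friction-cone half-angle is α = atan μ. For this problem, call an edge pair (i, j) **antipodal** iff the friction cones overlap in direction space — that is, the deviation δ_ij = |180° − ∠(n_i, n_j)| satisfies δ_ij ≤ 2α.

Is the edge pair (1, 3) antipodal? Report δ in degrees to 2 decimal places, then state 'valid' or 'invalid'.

α = atan 0.6 = 30.96°;  2α = 61.93°
edge 1: e_1 = (+1.72, -1.14);  n_1 = (-0.5525, -0.8335)
edge 3: e_3 = (-0.56, +4.78);  n_3 = (+0.9932, +0.1164)
∠(n_1, n_3) = 130.22°
δ = |180° − 130.22°| = 49.78°
49.78° ≤ 2α = 61.93°  →  valid

δ = 49.78°, valid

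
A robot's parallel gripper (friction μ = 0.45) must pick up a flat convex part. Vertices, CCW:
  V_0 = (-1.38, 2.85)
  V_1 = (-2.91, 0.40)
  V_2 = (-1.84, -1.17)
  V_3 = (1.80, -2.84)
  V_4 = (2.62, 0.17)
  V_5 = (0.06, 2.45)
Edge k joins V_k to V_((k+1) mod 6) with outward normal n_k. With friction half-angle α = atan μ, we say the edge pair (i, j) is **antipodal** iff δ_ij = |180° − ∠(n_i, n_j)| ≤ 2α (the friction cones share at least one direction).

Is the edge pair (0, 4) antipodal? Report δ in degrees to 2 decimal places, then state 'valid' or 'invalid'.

α = atan 0.45 = 24.23°;  2α = 48.46°
edge 0: e_0 = (-1.53, -2.45);  n_0 = (-0.8482, +0.5297)
edge 4: e_4 = (-2.56, +2.28);  n_4 = (+0.6651, +0.7468)
∠(n_0, n_4) = 99.70°
δ = |180° − 99.70°| = 80.30°
80.30° > 2α = 48.46°  →  invalid

δ = 80.30°, invalid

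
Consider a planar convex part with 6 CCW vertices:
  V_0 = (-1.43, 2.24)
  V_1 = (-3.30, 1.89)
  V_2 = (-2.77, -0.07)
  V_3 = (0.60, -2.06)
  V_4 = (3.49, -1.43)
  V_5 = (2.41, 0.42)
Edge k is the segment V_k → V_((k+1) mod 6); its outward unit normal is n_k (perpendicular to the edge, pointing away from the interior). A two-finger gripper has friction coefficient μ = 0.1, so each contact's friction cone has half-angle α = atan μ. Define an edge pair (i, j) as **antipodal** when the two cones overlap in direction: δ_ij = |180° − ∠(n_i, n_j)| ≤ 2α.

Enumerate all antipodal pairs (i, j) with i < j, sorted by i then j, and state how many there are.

count = 2; pairs: (0,3), (2,5)

α = atan 0.1 = 5.71°;  2α = 11.42°
n_0 = (-0.1840, +0.9829)
n_1 = (-0.9653, -0.2610)
n_2 = (-0.5085, -0.8611)
n_3 = (+0.2130, -0.9771)
n_4 = (+0.8636, +0.5042)
n_5 = (+0.4283, +0.9036)
  (0,1): δ = 85.47°  ·
  (0,2): δ = 41.16°  ·
  (0,3): δ = 1.70°  ✓
  (0,4): δ = 109.67°  ·
  (0,5): δ = 144.04°  ·
  (1,2): δ = 135.69°  ·
  (1,3): δ = 92.83°  ·
  (1,4): δ = 15.14°  ·
  (1,5): δ = 49.51°  ·
  (2,3): δ = 137.14°  ·
  (2,4): δ = 29.16°  ·
  (2,5): δ = 5.20°  ✓
  (3,4): δ = 72.02°  ·
  (3,5): δ = 37.66°  ·
  (4,5): δ = 145.63°  ·
antipodal pairs: 2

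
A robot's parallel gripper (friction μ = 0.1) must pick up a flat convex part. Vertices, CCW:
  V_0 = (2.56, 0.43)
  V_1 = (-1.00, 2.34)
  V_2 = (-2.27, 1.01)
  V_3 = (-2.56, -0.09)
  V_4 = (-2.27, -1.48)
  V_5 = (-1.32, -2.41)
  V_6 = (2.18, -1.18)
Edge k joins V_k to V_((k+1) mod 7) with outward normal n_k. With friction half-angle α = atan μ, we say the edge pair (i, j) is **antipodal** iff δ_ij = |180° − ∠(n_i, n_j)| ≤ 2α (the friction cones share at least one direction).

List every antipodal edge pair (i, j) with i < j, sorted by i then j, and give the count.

α = atan 0.1 = 5.71°;  2α = 11.42°
n_0 = (+0.4728, +0.8812)
n_1 = (-0.7232, +0.6906)
n_2 = (-0.9670, +0.2549)
n_3 = (-0.9789, -0.2042)
n_4 = (-0.6995, -0.7146)
n_5 = (+0.3316, -0.9434)
n_6 = (+0.9733, -0.2297)
  (0,1): δ = 105.46°  ·
  (0,2): δ = 76.55°  ·
  (0,3): δ = 50.00°  ·
  (0,4): δ = 16.18°  ·
  (0,5): δ = 47.58°  ·
  (0,6): δ = 104.93°  ·
  (1,2): δ = 151.09°  ·
  (1,3): δ = 124.54°  ·
  (1,4): δ = 90.71°  ·
  (1,5): δ = 26.96°  ·
  (1,6): δ = 30.40°  ·
  (2,3): δ = 153.45°  ·
  (2,4): δ = 119.62°  ·
  (2,5): δ = 55.87°  ·
  (2,6): δ = 1.49°  ✓
  (3,4): δ = 146.18°  ·
  (3,5): δ = 82.42°  ·
  (3,6): δ = 25.06°  ·
  (4,5): δ = 116.25°  ·
  (4,6): δ = 58.89°  ·
  (5,6): δ = 122.64°  ·
antipodal pairs: 1

count = 1; pairs: (2,6)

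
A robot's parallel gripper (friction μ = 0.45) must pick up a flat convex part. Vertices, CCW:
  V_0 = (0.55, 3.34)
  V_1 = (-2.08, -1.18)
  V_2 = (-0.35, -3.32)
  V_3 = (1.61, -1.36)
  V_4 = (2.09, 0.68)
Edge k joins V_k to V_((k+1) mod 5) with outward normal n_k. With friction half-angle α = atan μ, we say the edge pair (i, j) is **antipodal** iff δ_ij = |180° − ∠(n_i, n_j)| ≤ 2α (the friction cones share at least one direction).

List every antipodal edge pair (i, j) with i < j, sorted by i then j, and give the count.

α = atan 0.45 = 24.23°;  2α = 48.46°
n_0 = (-0.8643, +0.5029)
n_1 = (-0.7777, -0.6287)
n_2 = (+0.7071, -0.7071)
n_3 = (+0.9734, -0.2290)
n_4 = (+0.8654, +0.5010)
  (0,1): δ = 110.85°  ·
  (0,2): δ = 14.81°  ✓
  (0,3): δ = 16.95°  ✓
  (0,4): δ = 60.26°  ·
  (1,2): δ = 83.95°  ·
  (1,3): δ = 52.19°  ·
  (1,4): δ = 8.88°  ✓
  (2,3): δ = 148.24°  ·
  (2,4): δ = 104.93°  ·
  (3,4): δ = 136.69°  ·
antipodal pairs: 3

count = 3; pairs: (0,2), (0,3), (1,4)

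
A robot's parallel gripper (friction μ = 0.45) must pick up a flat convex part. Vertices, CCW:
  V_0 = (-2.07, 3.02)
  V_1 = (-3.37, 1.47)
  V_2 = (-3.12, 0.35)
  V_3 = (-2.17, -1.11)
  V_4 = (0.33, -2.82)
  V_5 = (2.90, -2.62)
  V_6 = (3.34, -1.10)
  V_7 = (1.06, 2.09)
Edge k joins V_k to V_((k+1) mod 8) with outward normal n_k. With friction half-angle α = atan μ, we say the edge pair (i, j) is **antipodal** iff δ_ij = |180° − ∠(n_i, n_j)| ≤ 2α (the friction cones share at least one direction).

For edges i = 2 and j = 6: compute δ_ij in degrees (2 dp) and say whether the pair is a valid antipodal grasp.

δ = 2.50°, valid

α = atan 0.45 = 24.23°;  2α = 48.46°
edge 2: e_2 = (+0.95, -1.46);  n_2 = (-0.8382, -0.5454)
edge 6: e_6 = (-2.28, +3.19);  n_6 = (+0.8136, +0.5815)
∠(n_2, n_6) = 177.50°
δ = |180° − 177.50°| = 2.50°
2.50° ≤ 2α = 48.46°  →  valid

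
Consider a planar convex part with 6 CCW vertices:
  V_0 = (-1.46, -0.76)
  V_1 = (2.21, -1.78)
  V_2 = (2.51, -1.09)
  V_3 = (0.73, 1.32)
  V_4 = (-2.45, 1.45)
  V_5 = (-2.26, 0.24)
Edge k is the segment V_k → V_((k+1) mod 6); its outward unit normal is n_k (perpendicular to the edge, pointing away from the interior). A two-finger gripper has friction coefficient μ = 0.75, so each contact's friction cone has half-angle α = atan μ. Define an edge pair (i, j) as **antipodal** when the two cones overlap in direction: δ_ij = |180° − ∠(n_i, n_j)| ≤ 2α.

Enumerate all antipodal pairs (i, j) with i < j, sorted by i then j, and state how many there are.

α = atan 0.75 = 36.87°;  2α = 73.74°
n_0 = (-0.2678, -0.9635)
n_1 = (+0.9171, -0.3987)
n_2 = (+0.8044, +0.5941)
n_3 = (+0.0408, +0.9992)
n_4 = (-0.9879, -0.1551)
n_5 = (-0.7809, -0.6247)
  (0,1): δ = 97.97°  ·
  (0,2): δ = 38.02°  ✓
  (0,3): δ = 13.19°  ✓
  (0,4): δ = 114.46°  ·
  (0,5): δ = 144.19°  ·
  (1,2): δ = 120.05°  ·
  (1,3): δ = 68.84°  ✓
  (1,4): δ = 32.42°  ✓
  (1,5): δ = 62.16°  ✓
  (2,3): δ = 128.79°  ·
  (2,4): δ = 27.53°  ✓
  (2,5): δ = 2.21°  ✓
  (3,4): δ = 78.74°  ·
  (3,5): δ = 49.00°  ✓
  (4,5): δ = 150.26°  ·
antipodal pairs: 8

count = 8; pairs: (0,2), (0,3), (1,3), (1,4), (1,5), (2,4), (2,5), (3,5)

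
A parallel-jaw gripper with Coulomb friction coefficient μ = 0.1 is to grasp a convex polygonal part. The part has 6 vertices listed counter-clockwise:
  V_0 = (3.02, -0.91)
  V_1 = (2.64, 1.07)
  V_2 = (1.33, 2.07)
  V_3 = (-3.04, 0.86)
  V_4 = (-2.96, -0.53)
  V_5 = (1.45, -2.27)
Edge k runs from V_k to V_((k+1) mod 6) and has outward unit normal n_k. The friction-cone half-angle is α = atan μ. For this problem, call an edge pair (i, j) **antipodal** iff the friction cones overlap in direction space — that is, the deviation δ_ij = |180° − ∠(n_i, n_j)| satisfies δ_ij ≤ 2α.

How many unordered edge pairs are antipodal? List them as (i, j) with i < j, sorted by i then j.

α = atan 0.1 = 5.71°;  2α = 11.42°
n_0 = (+0.9821, +0.1885)
n_1 = (+0.6068, +0.7949)
n_2 = (-0.2668, +0.9637)
n_3 = (-0.9983, -0.0575)
n_4 = (-0.3670, -0.9302)
n_5 = (+0.6547, -0.7558)
  (0,1): δ = 138.22°  ·
  (0,2): δ = 85.39°  ·
  (0,3): δ = 7.57°  ✓
  (0,4): δ = 57.60°  ·
  (0,5): δ = 120.04°  ·
  (1,2): δ = 127.17°  ·
  (1,3): δ = 49.35°  ·
  (1,4): δ = 15.82°  ·
  (1,5): δ = 78.26°  ·
  (2,3): δ = 102.18°  ·
  (2,4): δ = 37.01°  ·
  (2,5): δ = 25.42°  ·
  (3,4): δ = 114.83°  ·
  (3,5): δ = 52.39°  ·
  (4,5): δ = 117.57°  ·
antipodal pairs: 1

count = 1; pairs: (0,3)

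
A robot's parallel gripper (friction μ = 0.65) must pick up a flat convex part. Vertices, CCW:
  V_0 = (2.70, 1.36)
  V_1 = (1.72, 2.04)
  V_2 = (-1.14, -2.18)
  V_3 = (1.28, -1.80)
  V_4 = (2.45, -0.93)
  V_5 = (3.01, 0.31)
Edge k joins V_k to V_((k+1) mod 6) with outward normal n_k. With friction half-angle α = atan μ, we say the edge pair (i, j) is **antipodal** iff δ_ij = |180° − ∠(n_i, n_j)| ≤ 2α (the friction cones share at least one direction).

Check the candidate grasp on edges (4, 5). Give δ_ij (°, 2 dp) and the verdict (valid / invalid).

α = atan 0.65 = 33.02°;  2α = 66.05°
edge 4: e_4 = (+0.56, +1.24);  n_4 = (+0.9114, -0.4116)
edge 5: e_5 = (-0.31, +1.05);  n_5 = (+0.9591, +0.2832)
∠(n_4, n_5) = 40.75°
δ = |180° − 40.75°| = 139.25°
139.25° > 2α = 66.05°  →  invalid

δ = 139.25°, invalid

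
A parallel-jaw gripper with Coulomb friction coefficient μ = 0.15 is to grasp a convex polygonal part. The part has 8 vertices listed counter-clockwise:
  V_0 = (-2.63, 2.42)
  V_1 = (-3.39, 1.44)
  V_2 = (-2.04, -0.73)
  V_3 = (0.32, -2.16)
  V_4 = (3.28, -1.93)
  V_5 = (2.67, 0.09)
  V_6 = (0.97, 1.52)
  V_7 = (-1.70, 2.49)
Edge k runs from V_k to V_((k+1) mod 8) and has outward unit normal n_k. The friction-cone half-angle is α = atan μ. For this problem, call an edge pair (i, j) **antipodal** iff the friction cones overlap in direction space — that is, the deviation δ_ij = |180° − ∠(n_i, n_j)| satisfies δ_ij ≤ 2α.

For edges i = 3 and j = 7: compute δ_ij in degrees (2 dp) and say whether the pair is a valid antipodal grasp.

α = atan 0.15 = 8.53°;  2α = 17.06°
edge 3: e_3 = (+2.96, +0.23);  n_3 = (+0.0775, -0.9970)
edge 7: e_7 = (-0.93, -0.07);  n_7 = (-0.0751, +0.9972)
∠(n_3, n_7) = 179.86°
δ = |180° − 179.86°| = 0.14°
0.14° ≤ 2α = 17.06°  →  valid

δ = 0.14°, valid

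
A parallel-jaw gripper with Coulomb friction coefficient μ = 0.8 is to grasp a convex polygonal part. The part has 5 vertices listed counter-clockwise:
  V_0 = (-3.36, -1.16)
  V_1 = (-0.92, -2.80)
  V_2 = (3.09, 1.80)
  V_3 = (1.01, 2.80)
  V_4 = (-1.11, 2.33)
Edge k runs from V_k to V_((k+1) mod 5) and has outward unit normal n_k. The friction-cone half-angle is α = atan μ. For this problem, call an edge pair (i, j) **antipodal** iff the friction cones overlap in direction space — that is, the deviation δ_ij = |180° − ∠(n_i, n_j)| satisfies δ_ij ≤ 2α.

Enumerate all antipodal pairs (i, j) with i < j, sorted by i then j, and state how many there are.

α = atan 0.8 = 38.66°;  2α = 77.32°
n_0 = (-0.5578, -0.8300)
n_1 = (+0.7538, -0.6571)
n_2 = (+0.4333, +0.9013)
n_3 = (-0.2164, +0.9763)
n_4 = (-0.8405, +0.5419)
  (0,1): δ = 97.17°  ·
  (0,2): δ = 8.23°  ✓
  (0,3): δ = 46.41°  ✓
  (0,4): δ = 91.10°  ·
  (1,2): δ = 74.60°  ✓
  (1,3): δ = 36.42°  ✓
  (1,4): δ = 8.27°  ✓
  (2,3): δ = 141.82°  ·
  (2,4): δ = 97.13°  ·
  (3,4): δ = 135.31°  ·
antipodal pairs: 5

count = 5; pairs: (0,2), (0,3), (1,2), (1,3), (1,4)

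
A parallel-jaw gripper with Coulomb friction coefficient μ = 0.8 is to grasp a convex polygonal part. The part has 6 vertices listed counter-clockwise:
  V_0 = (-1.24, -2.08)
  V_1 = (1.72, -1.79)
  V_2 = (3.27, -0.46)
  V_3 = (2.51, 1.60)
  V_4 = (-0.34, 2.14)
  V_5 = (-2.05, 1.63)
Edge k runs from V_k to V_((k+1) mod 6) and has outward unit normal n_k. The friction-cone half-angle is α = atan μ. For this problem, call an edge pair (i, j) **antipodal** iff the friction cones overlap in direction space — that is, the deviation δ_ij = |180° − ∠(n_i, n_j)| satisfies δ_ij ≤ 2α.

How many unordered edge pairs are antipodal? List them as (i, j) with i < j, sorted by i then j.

count = 8; pairs: (0,2), (0,3), (0,4), (1,3), (1,4), (1,5), (2,5), (3,5)

α = atan 0.8 = 38.66°;  2α = 77.32°
n_0 = (+0.0975, -0.9952)
n_1 = (+0.6512, -0.7589)
n_2 = (+0.9382, +0.3461)
n_3 = (+0.1862, +0.9825)
n_4 = (-0.2858, +0.9583)
n_5 = (-0.9770, -0.2133)
  (0,1): δ = 144.96°  ·
  (0,2): δ = 75.34°  ✓
  (0,3): δ = 16.32°  ✓
  (0,4): δ = 11.01°  ✓
  (0,5): δ = 96.72°  ·
  (1,2): δ = 110.38°  ·
  (1,3): δ = 51.36°  ✓
  (1,4): δ = 24.02°  ✓
  (1,5): δ = 61.68°  ✓
  (2,3): δ = 120.98°  ·
  (2,4): δ = 93.64°  ·
  (2,5): δ = 7.93°  ✓
  (3,4): δ = 152.66°  ·
  (3,5): δ = 66.96°  ✓
  (4,5): δ = 94.29°  ·
antipodal pairs: 8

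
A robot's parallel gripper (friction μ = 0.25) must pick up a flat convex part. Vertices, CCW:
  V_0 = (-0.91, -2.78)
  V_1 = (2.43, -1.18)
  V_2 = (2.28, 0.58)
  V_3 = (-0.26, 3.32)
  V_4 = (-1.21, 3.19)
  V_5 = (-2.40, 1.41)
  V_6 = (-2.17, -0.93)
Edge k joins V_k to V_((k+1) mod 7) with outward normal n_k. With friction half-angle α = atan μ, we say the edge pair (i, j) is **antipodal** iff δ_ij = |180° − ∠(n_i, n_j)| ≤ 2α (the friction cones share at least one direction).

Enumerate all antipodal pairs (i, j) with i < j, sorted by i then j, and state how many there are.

α = atan 0.25 = 14.04°;  2α = 28.07°
n_0 = (+0.4320, -0.9019)
n_1 = (+0.9964, +0.0849)
n_2 = (+0.7334, +0.6798)
n_3 = (-0.1356, +0.9908)
n_4 = (-0.8313, +0.5558)
n_5 = (-0.9952, -0.0978)
n_6 = (-0.8265, -0.5629)
  (0,1): δ = 110.72°  ·
  (0,2): δ = 72.77°  ·
  (0,3): δ = 17.80°  ✓
  (0,4): δ = 30.64°  ·
  (0,5): δ = 70.02°  ·
  (0,6): δ = 98.66°  ·
  (1,2): δ = 142.04°  ·
  (1,3): δ = 87.08°  ·
  (1,4): δ = 38.64°  ·
  (1,5): δ = 0.74°  ✓
  (1,6): δ = 29.39°  ·
  (2,3): δ = 125.04°  ·
  (2,4): δ = 76.60°  ·
  (2,5): δ = 37.22°  ·
  (2,6): δ = 8.57°  ✓
  (3,4): δ = 131.56°  ·
  (3,5): δ = 92.18°  ·
  (3,6): δ = 63.53°  ·
  (4,5): δ = 140.62°  ·
  (4,6): δ = 111.98°  ·
  (5,6): δ = 151.36°  ·
antipodal pairs: 3

count = 3; pairs: (0,3), (1,5), (2,6)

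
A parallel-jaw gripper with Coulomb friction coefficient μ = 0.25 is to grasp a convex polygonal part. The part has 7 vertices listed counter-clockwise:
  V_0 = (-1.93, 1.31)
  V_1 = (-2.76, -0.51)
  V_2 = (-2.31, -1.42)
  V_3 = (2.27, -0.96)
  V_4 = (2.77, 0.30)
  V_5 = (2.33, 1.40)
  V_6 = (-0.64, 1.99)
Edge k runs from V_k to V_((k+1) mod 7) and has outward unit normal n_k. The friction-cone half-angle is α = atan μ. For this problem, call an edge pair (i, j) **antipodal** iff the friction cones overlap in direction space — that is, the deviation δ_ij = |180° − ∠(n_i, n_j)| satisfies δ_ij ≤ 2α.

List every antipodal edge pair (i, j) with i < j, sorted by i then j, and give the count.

α = atan 0.25 = 14.04°;  2α = 28.07°
n_0 = (-0.9099, +0.4149)
n_1 = (-0.8964, -0.4433)
n_2 = (+0.0999, -0.9950)
n_3 = (+0.9295, -0.3688)
n_4 = (+0.9285, +0.3714)
n_5 = (+0.1948, +0.9808)
n_6 = (-0.4663, +0.8846)
  (0,1): δ = 129.17°  ·
  (0,2): δ = 59.75°  ·
  (0,3): δ = 2.87°  ✓
  (0,4): δ = 46.32°  ·
  (0,5): δ = 103.28°  ·
  (0,6): δ = 142.31°  ·
  (1,2): δ = 110.58°  ·
  (1,3): δ = 47.96°  ·
  (1,4): δ = 4.51°  ✓
  (1,5): δ = 52.45°  ·
  (1,6): δ = 91.48°  ·
  (2,3): δ = 117.38°  ·
  (2,4): δ = 73.93°  ·
  (2,5): δ = 16.97°  ✓
  (2,6): δ = 22.06°  ✓
  (3,4): δ = 136.55°  ·
  (3,5): δ = 79.59°  ·
  (3,6): δ = 40.56°  ·
  (4,5): δ = 123.04°  ·
  (4,6): δ = 84.01°  ·
  (5,6): δ = 140.97°  ·
antipodal pairs: 4

count = 4; pairs: (0,3), (1,4), (2,5), (2,6)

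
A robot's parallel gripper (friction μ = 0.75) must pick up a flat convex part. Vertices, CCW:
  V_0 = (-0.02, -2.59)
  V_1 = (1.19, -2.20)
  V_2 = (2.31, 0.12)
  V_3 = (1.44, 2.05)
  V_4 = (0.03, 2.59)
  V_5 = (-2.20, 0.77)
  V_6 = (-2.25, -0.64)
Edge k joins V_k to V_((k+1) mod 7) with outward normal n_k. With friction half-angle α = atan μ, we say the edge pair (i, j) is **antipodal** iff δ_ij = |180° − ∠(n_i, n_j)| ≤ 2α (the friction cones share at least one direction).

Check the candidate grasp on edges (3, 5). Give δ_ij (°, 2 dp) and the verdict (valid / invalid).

δ = 71.08°, valid

α = atan 0.75 = 36.87°;  2α = 73.74°
edge 3: e_3 = (-1.41, +0.54);  n_3 = (+0.3576, +0.9339)
edge 5: e_5 = (-0.05, -1.41);  n_5 = (-0.9994, +0.0354)
∠(n_3, n_5) = 108.92°
δ = |180° − 108.92°| = 71.08°
71.08° ≤ 2α = 73.74°  →  valid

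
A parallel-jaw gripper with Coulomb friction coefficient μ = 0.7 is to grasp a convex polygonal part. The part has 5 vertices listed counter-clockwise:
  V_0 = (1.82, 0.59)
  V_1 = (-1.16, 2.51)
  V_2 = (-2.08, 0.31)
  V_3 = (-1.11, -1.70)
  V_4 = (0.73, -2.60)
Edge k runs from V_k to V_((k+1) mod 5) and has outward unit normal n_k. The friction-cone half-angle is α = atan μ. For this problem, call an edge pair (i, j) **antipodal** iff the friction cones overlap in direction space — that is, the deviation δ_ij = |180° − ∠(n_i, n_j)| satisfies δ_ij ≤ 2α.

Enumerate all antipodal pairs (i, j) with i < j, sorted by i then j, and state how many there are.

count = 4; pairs: (0,2), (0,3), (1,4), (2,4)

α = atan 0.7 = 34.99°;  2α = 69.98°
n_0 = (+0.5416, +0.8406)
n_1 = (-0.9226, +0.3858)
n_2 = (-0.9006, -0.4346)
n_3 = (-0.4394, -0.8983)
n_4 = (+0.9463, -0.3233)
  (0,1): δ = 79.90°  ·
  (0,2): δ = 31.45°  ✓
  (0,3): δ = 6.73°  ✓
  (0,4): δ = 103.93°  ·
  (1,2): δ = 131.54°  ·
  (1,3): δ = 93.37°  ·
  (1,4): δ = 3.83°  ✓
  (2,3): δ = 141.83°  ·
  (2,4): δ = 44.63°  ✓
  (3,4): δ = 82.80°  ·
antipodal pairs: 4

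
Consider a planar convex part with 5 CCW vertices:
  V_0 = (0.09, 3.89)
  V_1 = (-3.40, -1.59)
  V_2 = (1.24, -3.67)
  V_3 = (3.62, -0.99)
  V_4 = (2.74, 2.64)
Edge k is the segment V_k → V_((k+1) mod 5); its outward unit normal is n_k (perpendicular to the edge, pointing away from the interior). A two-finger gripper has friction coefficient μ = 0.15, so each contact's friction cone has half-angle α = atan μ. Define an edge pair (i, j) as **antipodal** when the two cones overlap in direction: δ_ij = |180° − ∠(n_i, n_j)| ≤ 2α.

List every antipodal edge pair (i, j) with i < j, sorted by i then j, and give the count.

α = atan 0.15 = 8.53°;  2α = 17.06°
n_0 = (-0.8435, +0.5372)
n_1 = (-0.4091, -0.9125)
n_2 = (+0.7477, -0.6640)
n_3 = (+0.9719, +0.2356)
n_4 = (+0.4266, +0.9044)
  (0,1): δ = 81.65°  ·
  (0,2): δ = 9.12°  ✓
  (0,3): δ = 46.12°  ·
  (0,4): δ = 97.24°  ·
  (1,2): δ = 107.46°  ·
  (1,3): δ = 52.23°  ·
  (1,4): δ = 1.11°  ✓
  (2,3): δ = 124.77°  ·
  (2,4): δ = 73.65°  ·
  (3,4): δ = 128.88°  ·
antipodal pairs: 2

count = 2; pairs: (0,2), (1,4)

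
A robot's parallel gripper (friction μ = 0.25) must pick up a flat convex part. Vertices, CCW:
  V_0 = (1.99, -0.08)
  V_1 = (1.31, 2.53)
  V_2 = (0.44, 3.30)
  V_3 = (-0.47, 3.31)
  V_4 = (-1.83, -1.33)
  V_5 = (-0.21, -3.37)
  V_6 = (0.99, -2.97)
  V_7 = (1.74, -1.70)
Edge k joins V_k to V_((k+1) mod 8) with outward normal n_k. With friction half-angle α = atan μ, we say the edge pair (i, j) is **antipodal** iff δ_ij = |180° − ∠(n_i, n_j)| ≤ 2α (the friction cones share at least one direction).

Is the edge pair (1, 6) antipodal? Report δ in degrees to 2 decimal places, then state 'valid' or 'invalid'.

α = atan 0.25 = 14.04°;  2α = 28.07°
edge 1: e_1 = (-0.87, +0.77);  n_1 = (+0.6628, +0.7488)
edge 6: e_6 = (+0.75, +1.27);  n_6 = (+0.8611, -0.5085)
∠(n_1, n_6) = 79.05°
δ = |180° − 79.05°| = 100.95°
100.95° > 2α = 28.07°  →  invalid

δ = 100.95°, invalid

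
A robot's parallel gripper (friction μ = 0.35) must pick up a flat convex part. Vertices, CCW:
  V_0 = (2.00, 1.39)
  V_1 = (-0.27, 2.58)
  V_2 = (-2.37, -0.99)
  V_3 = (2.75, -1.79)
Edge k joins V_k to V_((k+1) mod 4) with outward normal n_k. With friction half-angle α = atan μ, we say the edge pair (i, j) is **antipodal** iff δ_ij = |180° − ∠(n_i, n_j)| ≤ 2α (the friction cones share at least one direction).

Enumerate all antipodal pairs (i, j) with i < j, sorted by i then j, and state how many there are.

count = 1; pairs: (0,2)

α = atan 0.35 = 19.29°;  2α = 38.58°
n_0 = (+0.4643, +0.8857)
n_1 = (-0.8619, +0.5070)
n_2 = (-0.1544, -0.9880)
n_3 = (+0.9733, +0.2296)
  (0,1): δ = 92.80°  ·
  (0,2): δ = 18.78°  ✓
  (0,3): δ = 130.94°  ·
  (1,2): δ = 68.42°  ·
  (1,3): δ = 43.74°  ·
  (2,3): δ = 67.85°  ·
antipodal pairs: 1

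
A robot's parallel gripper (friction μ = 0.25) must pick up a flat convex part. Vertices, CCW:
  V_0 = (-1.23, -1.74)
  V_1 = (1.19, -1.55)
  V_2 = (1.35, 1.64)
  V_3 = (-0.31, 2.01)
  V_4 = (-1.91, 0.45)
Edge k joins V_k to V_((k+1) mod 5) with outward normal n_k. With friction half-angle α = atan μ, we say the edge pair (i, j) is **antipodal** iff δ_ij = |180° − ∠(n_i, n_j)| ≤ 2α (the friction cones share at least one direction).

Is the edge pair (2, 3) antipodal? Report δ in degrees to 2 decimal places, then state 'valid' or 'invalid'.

δ = 123.16°, invalid

α = atan 0.25 = 14.04°;  2α = 28.07°
edge 2: e_2 = (-1.66, +0.37);  n_2 = (+0.2176, +0.9760)
edge 3: e_3 = (-1.60, -1.56);  n_3 = (-0.6981, +0.7160)
∠(n_2, n_3) = 56.84°
δ = |180° − 56.84°| = 123.16°
123.16° > 2α = 28.07°  →  invalid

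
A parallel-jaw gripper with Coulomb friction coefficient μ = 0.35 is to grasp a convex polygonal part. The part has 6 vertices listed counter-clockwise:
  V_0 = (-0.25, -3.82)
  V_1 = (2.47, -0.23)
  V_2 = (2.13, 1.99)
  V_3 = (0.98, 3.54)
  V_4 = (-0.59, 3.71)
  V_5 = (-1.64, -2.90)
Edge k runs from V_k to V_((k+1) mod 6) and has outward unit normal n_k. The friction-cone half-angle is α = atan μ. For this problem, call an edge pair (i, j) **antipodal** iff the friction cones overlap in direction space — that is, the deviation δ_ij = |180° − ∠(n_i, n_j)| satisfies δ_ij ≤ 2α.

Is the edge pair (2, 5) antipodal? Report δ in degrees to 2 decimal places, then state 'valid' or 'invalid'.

α = atan 0.35 = 19.29°;  2α = 38.58°
edge 2: e_2 = (-1.15, +1.55);  n_2 = (+0.8031, +0.5958)
edge 5: e_5 = (+1.39, -0.92);  n_5 = (-0.5519, -0.8339)
∠(n_2, n_5) = 160.07°
δ = |180° − 160.07°| = 19.93°
19.93° ≤ 2α = 38.58°  →  valid

δ = 19.93°, valid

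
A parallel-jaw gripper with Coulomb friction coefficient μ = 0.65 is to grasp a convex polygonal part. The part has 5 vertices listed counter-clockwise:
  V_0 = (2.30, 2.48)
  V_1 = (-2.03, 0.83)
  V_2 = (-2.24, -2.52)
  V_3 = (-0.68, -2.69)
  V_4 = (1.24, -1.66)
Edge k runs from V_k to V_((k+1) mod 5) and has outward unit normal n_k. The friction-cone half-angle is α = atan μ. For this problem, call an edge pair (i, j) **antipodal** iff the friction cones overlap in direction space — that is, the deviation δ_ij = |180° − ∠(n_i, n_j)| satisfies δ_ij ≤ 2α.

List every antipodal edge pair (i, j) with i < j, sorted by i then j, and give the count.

count = 5; pairs: (0,2), (0,3), (0,4), (1,3), (1,4)

α = atan 0.65 = 33.02°;  2α = 66.05°
n_0 = (-0.3561, +0.9345)
n_1 = (-0.9980, +0.0626)
n_2 = (-0.1083, -0.9941)
n_3 = (+0.4727, -0.8812)
n_4 = (+0.9688, -0.2480)
  (0,1): δ = 114.45°  ·
  (0,2): δ = 27.08°  ✓
  (0,3): δ = 7.35°  ✓
  (0,4): δ = 54.78°  ✓
  (1,2): δ = 92.63°  ·
  (1,3): δ = 58.20°  ✓
  (1,4): δ = 10.77°  ✓
  (2,3): δ = 145.57°  ·
  (2,4): δ = 98.14°  ·
  (3,4): δ = 132.57°  ·
antipodal pairs: 5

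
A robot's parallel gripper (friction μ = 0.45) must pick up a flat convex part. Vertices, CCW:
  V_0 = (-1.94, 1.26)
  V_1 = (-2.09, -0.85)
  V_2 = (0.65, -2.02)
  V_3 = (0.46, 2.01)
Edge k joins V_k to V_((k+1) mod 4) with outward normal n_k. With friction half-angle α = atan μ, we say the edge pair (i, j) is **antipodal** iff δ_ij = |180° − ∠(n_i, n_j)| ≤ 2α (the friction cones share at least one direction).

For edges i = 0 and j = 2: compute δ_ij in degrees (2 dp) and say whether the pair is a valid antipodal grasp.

δ = 6.77°, valid

α = atan 0.45 = 24.23°;  2α = 48.46°
edge 0: e_0 = (-0.15, -2.11);  n_0 = (-0.9975, +0.0709)
edge 2: e_2 = (-0.19, +4.03);  n_2 = (+0.9989, +0.0471)
∠(n_0, n_2) = 173.23°
δ = |180° − 173.23°| = 6.77°
6.77° ≤ 2α = 48.46°  →  valid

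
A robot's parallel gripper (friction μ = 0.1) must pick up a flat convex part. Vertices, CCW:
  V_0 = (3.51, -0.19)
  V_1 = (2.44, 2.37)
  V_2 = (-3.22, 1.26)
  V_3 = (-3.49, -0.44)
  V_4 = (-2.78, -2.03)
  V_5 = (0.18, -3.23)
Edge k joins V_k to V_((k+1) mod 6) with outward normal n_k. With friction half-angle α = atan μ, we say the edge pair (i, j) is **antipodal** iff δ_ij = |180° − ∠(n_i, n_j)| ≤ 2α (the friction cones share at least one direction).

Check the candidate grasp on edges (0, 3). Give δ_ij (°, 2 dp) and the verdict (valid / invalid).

α = atan 0.1 = 5.71°;  2α = 11.42°
edge 0: e_0 = (-1.07, +2.56);  n_0 = (+0.9226, +0.3856)
edge 3: e_3 = (+0.71, -1.59);  n_3 = (-0.9131, -0.4077)
∠(n_0, n_3) = 178.62°
δ = |180° − 178.62°| = 1.38°
1.38° ≤ 2α = 11.42°  →  valid

δ = 1.38°, valid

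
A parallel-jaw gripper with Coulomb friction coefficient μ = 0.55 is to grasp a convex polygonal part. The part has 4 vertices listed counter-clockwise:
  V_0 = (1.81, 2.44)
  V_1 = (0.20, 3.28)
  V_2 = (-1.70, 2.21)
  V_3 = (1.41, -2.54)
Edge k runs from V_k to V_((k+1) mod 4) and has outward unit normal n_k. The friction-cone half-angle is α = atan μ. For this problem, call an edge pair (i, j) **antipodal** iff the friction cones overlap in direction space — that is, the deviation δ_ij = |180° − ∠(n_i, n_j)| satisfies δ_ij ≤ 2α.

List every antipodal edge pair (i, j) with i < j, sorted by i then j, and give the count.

α = atan 0.55 = 28.81°;  2α = 57.62°
n_0 = (+0.4626, +0.8866)
n_1 = (-0.4907, +0.8713)
n_2 = (-0.8366, -0.5478)
n_3 = (+0.9968, -0.0801)
  (0,1): δ = 123.06°  ·
  (0,2): δ = 29.23°  ✓
  (0,3): δ = 112.96°  ·
  (1,2): δ = 86.17°  ·
  (1,3): δ = 56.02°  ✓
  (2,3): δ = 37.81°  ✓
antipodal pairs: 3

count = 3; pairs: (0,2), (1,3), (2,3)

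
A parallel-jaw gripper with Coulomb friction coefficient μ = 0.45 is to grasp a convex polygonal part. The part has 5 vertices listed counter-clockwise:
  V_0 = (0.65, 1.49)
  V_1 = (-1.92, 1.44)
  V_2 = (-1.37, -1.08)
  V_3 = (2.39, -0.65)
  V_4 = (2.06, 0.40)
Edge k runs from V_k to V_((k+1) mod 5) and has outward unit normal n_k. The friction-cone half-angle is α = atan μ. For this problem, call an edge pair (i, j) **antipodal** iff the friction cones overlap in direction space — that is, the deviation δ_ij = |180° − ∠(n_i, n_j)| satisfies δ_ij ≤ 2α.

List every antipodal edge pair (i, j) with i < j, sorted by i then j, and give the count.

α = atan 0.45 = 24.23°;  2α = 48.46°
n_0 = (-0.0195, +0.9998)
n_1 = (-0.9770, -0.2132)
n_2 = (+0.1136, -0.9935)
n_3 = (+0.9540, +0.2998)
n_4 = (+0.6116, +0.7912)
  (0,1): δ = 78.80°  ·
  (0,2): δ = 5.41°  ✓
  (0,3): δ = 106.33°  ·
  (0,4): δ = 141.18°  ·
  (1,2): δ = 95.79°  ·
  (1,3): δ = 5.14°  ✓
  (1,4): δ = 39.98°  ✓
  (2,3): δ = 79.08°  ·
  (2,4): δ = 44.23°  ✓
  (3,4): δ = 145.15°  ·
antipodal pairs: 4

count = 4; pairs: (0,2), (1,3), (1,4), (2,4)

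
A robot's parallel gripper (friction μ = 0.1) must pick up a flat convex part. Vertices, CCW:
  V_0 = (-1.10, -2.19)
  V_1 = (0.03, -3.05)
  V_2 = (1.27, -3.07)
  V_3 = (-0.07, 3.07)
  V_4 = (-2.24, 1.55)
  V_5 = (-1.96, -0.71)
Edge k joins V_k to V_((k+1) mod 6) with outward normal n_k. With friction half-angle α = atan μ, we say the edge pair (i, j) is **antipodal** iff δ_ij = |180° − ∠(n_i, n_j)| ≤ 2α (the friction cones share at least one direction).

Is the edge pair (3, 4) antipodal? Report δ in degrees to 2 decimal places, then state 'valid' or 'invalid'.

α = atan 0.1 = 5.71°;  2α = 11.42°
edge 3: e_3 = (-2.17, -1.52);  n_3 = (-0.5737, +0.8191)
edge 4: e_4 = (+0.28, -2.26);  n_4 = (-0.9924, -0.1230)
∠(n_3, n_4) = 62.05°
δ = |180° − 62.05°| = 117.95°
117.95° > 2α = 11.42°  →  invalid

δ = 117.95°, invalid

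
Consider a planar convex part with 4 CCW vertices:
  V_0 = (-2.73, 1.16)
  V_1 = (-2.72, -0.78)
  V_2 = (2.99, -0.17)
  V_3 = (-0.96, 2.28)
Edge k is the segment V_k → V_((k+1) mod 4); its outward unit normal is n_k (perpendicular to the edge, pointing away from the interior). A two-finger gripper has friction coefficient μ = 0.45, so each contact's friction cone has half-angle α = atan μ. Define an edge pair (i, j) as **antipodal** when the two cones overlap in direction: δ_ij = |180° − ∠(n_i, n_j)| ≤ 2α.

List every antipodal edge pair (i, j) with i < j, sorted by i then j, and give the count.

count = 2; pairs: (1,2), (1,3)

α = atan 0.45 = 24.23°;  2α = 48.46°
n_0 = (-1.0000, -0.0052)
n_1 = (+0.1062, -0.9943)
n_2 = (+0.5271, +0.8498)
n_3 = (-0.5347, +0.8450)
  (0,1): δ = 84.20°  ·
  (0,2): δ = 57.90°  ·
  (0,3): δ = 122.03°  ·
  (1,2): δ = 37.91°  ✓
  (1,3): δ = 26.23°  ✓
  (2,3): δ = 115.87°  ·
antipodal pairs: 2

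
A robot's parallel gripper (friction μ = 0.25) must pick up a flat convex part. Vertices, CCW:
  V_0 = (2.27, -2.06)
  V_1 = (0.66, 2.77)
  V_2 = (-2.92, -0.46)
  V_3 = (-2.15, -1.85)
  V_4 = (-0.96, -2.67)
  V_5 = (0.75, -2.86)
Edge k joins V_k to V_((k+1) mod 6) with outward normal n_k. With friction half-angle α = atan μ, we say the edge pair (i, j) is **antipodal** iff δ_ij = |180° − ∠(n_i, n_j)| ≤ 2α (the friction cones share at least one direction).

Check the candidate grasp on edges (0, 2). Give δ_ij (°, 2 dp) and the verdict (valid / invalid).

α = atan 0.25 = 14.04°;  2α = 28.07°
edge 0: e_0 = (-1.61, +4.83);  n_0 = (+0.9487, +0.3162)
edge 2: e_2 = (+0.77, -1.39);  n_2 = (-0.8748, -0.4846)
∠(n_0, n_2) = 169.45°
δ = |180° − 169.45°| = 10.55°
10.55° ≤ 2α = 28.07°  →  valid

δ = 10.55°, valid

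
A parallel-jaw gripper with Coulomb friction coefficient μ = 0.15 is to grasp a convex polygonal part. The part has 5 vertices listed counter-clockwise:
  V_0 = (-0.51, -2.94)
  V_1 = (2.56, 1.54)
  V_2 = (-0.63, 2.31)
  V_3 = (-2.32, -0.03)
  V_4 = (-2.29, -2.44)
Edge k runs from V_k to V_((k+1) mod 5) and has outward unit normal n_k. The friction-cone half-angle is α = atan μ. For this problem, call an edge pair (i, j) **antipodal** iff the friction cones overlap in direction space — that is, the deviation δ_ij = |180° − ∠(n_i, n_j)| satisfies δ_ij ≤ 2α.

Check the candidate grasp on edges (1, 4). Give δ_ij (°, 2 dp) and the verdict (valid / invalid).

α = atan 0.15 = 8.53°;  2α = 17.06°
edge 1: e_1 = (-3.19, +0.77);  n_1 = (+0.2346, +0.9721)
edge 4: e_4 = (+1.78, -0.50);  n_4 = (-0.2704, -0.9627)
∠(n_1, n_4) = 177.88°
δ = |180° − 177.88°| = 2.12°
2.12° ≤ 2α = 17.06°  →  valid

δ = 2.12°, valid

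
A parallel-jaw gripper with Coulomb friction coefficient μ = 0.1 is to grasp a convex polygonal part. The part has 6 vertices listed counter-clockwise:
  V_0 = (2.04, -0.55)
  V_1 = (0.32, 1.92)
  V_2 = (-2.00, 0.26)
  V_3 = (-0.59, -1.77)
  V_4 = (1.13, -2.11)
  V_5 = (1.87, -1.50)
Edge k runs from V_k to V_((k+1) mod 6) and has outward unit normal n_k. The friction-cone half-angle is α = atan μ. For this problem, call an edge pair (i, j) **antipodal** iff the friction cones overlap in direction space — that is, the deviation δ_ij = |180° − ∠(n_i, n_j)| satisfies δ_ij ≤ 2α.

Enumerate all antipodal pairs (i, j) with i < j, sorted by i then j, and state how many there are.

count = 2; pairs: (0,2), (1,4)

α = atan 0.1 = 5.71°;  2α = 11.42°
n_0 = (+0.8206, +0.5715)
n_1 = (-0.5819, +0.8133)
n_2 = (-0.8213, -0.5705)
n_3 = (-0.1939, -0.9810)
n_4 = (+0.6361, -0.7716)
n_5 = (+0.9844, -0.1761)
  (0,1): δ = 89.27°  ·
  (0,2): δ = 0.07°  ✓
  (0,3): δ = 43.97°  ·
  (0,4): δ = 94.65°  ·
  (0,5): δ = 135.00°  ·
  (1,2): δ = 90.80°  ·
  (1,3): δ = 46.77°  ·
  (1,4): δ = 3.92°  ✓
  (1,5): δ = 44.27°  ·
  (2,3): δ = 135.96°  ·
  (2,4): δ = 85.28°  ·
  (2,5): δ = 44.93°  ·
  (3,4): δ = 129.32°  ·
  (3,5): δ = 88.96°  ·
  (4,5): δ = 139.65°  ·
antipodal pairs: 2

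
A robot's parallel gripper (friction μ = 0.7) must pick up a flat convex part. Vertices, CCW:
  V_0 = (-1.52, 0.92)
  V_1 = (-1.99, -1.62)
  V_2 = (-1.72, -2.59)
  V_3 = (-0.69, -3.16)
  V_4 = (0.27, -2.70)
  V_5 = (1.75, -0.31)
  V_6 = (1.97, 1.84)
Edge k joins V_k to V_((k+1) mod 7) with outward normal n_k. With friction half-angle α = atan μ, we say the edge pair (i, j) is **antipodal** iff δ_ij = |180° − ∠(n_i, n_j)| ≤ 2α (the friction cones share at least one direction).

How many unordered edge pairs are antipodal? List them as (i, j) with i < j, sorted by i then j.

count = 10; pairs: (0,3), (0,4), (0,5), (1,4), (1,5), (2,5), (2,6), (3,6), (4,6), (5,6)

α = atan 0.7 = 34.99°;  2α = 69.98°
n_0 = (-0.9833, +0.1820)
n_1 = (-0.9634, -0.2682)
n_2 = (-0.4842, -0.8750)
n_3 = (+0.4321, -0.9018)
n_4 = (+0.8502, -0.5265)
n_5 = (+0.9948, -0.1018)
n_6 = (-0.2549, +0.9670)
  (0,1): δ = 153.96°  ·
  (0,2): δ = 108.48°  ·
  (0,3): δ = 53.91°  ✓
  (0,4): δ = 21.28°  ✓
  (0,5): δ = 4.64°  ✓
  (0,6): δ = 115.25°  ·
  (1,2): δ = 134.51°  ·
  (1,3): δ = 79.95°  ·
  (1,4): δ = 47.32°  ✓
  (1,5): δ = 21.40°  ✓
  (1,6): δ = 89.21°  ·
  (2,3): δ = 125.44°  ·
  (2,4): δ = 92.81°  ·
  (2,5): δ = 66.88°  ✓
  (2,6): δ = 43.73°  ✓
  (3,4): δ = 147.37°  ·
  (3,5): δ = 121.44°  ·
  (3,6): δ = 10.83°  ✓
  (4,5): δ = 154.07°  ·
  (4,6): δ = 43.46°  ✓
  (5,6): δ = 69.39°  ✓
antipodal pairs: 10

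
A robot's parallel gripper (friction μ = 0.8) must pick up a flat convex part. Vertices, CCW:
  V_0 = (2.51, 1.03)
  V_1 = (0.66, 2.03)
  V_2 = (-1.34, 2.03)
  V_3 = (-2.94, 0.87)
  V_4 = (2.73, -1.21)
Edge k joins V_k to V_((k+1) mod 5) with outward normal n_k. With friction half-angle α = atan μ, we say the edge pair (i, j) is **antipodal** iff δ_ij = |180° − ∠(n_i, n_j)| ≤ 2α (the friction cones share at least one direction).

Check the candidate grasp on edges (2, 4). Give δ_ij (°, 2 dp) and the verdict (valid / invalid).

α = atan 0.8 = 38.66°;  2α = 77.32°
edge 2: e_2 = (-1.60, -1.16);  n_2 = (-0.5870, +0.8096)
edge 4: e_4 = (-0.22, +2.24);  n_4 = (+0.9952, +0.0977)
∠(n_2, n_4) = 120.33°
δ = |180° − 120.33°| = 59.67°
59.67° ≤ 2α = 77.32°  →  valid

δ = 59.67°, valid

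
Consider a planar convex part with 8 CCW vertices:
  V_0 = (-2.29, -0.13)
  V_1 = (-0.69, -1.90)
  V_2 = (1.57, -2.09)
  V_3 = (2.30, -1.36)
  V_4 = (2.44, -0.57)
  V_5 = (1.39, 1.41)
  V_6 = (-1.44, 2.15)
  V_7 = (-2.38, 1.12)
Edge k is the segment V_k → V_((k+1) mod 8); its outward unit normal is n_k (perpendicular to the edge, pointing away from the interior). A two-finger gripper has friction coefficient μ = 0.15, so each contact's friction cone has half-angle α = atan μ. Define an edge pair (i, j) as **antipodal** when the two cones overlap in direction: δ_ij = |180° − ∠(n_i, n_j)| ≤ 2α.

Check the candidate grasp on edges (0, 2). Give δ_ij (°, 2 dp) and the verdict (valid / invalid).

δ = 87.11°, invalid

α = atan 0.15 = 8.53°;  2α = 17.06°
edge 0: e_0 = (+1.60, -1.77);  n_0 = (-0.7418, -0.6706)
edge 2: e_2 = (+0.73, +0.73);  n_2 = (+0.7071, -0.7071)
∠(n_0, n_2) = 92.89°
δ = |180° − 92.89°| = 87.11°
87.11° > 2α = 17.06°  →  invalid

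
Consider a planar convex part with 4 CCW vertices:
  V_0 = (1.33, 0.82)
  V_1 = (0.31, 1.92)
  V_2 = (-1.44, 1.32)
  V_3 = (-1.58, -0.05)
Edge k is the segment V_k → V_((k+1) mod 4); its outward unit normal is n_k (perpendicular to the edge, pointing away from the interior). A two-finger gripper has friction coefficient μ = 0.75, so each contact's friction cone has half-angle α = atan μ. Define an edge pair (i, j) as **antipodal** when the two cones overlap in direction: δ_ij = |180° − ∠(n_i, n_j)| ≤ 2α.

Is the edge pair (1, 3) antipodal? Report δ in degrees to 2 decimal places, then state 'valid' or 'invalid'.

α = atan 0.75 = 36.87°;  2α = 73.74°
edge 1: e_1 = (-1.75, -0.60);  n_1 = (-0.3243, +0.9459)
edge 3: e_3 = (+2.91, +0.87);  n_3 = (+0.2864, -0.9581)
∠(n_1, n_3) = 177.72°
δ = |180° − 177.72°| = 2.28°
2.28° ≤ 2α = 73.74°  →  valid

δ = 2.28°, valid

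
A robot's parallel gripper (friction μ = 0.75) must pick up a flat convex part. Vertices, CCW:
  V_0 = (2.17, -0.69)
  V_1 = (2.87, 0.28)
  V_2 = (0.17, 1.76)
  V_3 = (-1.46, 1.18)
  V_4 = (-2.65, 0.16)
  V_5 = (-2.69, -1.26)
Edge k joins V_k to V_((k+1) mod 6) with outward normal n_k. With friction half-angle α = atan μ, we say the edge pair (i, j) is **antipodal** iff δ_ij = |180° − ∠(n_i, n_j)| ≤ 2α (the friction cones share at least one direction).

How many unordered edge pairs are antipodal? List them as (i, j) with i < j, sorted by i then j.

count = 7; pairs: (0,2), (0,3), (0,4), (1,4), (1,5), (2,5), (3,5)

α = atan 0.75 = 36.87°;  2α = 73.74°
n_0 = (+0.8109, -0.5852)
n_1 = (+0.4807, +0.8769)
n_2 = (-0.3352, +0.9421)
n_3 = (-0.6508, +0.7593)
n_4 = (-0.9996, +0.0282)
n_5 = (+0.1165, -0.9932)
  (0,1): δ = 82.91°  ·
  (0,2): δ = 34.60°  ✓
  (0,3): δ = 13.58°  ✓
  (0,4): δ = 34.20°  ✓
  (0,5): δ = 132.51°  ·
  (1,2): δ = 131.68°  ·
  (1,3): δ = 110.67°  ·
  (1,4): δ = 62.88°  ✓
  (1,5): δ = 35.42°  ✓
  (2,3): δ = 158.99°  ·
  (2,4): δ = 111.20°  ·
  (2,5): δ = 12.90°  ✓
  (3,4): δ = 132.21°  ·
  (3,5): δ = 33.91°  ✓
  (4,5): δ = 81.70°  ·
antipodal pairs: 7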